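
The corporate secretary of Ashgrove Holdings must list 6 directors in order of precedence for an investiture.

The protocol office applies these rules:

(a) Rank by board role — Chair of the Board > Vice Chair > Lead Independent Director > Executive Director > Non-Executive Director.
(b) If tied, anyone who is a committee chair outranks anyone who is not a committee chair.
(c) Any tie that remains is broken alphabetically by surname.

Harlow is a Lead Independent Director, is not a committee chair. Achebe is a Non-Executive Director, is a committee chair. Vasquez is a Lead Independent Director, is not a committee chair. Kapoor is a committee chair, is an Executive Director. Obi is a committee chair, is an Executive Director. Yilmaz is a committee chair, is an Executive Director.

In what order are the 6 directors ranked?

By board role: Harlow and Vasquez (Lead Independent Director); then Kapoor, Obi and Yilmaz (Executive Director); then Achebe (Non-Executive Director).
Harlow and Vasquez are each not a committee chair, so the next rule applies.
Among Harlow and Vasquez, alphabetically by surname: Harlow before Vasquez.
Kapoor, Obi and Yilmaz are each a committee chair, so the next rule applies.
Among Kapoor, Obi and Yilmaz, alphabetically by surname: Kapoor before Obi before Yilmaz.
Full order: Harlow, Vasquez, Kapoor, Obi, Yilmaz, Achebe.

Harlow, Vasquez, Kapoor, Obi, Yilmaz, Achebe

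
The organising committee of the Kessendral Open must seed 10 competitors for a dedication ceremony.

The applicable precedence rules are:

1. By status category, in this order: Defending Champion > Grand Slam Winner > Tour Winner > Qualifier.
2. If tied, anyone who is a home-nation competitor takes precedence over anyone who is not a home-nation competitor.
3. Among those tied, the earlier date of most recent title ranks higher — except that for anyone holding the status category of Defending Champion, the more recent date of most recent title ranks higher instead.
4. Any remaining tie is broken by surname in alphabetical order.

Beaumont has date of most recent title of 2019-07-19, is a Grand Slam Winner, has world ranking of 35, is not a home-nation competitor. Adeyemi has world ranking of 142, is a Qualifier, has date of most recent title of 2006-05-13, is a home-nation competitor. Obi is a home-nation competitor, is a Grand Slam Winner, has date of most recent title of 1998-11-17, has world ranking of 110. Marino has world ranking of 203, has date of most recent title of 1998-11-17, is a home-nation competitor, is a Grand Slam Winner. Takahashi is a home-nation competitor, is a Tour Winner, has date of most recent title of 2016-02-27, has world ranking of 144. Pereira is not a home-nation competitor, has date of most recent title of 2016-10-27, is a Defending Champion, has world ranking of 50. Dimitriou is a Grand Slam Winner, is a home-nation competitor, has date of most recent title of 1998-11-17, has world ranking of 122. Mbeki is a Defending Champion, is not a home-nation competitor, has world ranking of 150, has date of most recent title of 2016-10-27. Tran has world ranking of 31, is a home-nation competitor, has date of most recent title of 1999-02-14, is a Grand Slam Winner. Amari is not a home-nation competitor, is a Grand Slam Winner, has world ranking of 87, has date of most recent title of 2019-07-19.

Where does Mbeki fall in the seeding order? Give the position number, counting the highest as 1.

By status category: Mbeki and Pereira (Defending Champion); then Dimitriou, Marino, Obi, Tran, Amari and Beaumont (Grand Slam Winner); then Takahashi (Tour Winner); then Adeyemi (Qualifier).
Mbeki and Pereira are each not a home-nation competitor, so the next rule applies.
Mbeki and Pereira both have date of most recent title 2016-10-27, so the next rule applies.
Among Mbeki and Pereira, alphabetically by surname: Mbeki before Pereira.
Among Dimitriou, Marino, Obi, Tran, Amari and Beaumont, a home-nation competitor before not a home-nation competitor: Dimitriou, Marino, Obi and Tran (a home-nation competitor) before Amari and Beaumont (not a home-nation competitor).
Among Dimitriou, Marino, Obi and Tran, by date of most recent title (earlier first): Dimitriou, Marino and Obi (1998-11-17) before Tran (1999-02-14).
Among Dimitriou, Marino and Obi, alphabetically by surname: Dimitriou before Marino before Obi.
Amari and Beaumont both have date of most recent title 2019-07-19, so the next rule applies.
Among Amari and Beaumont, alphabetically by surname: Amari before Beaumont.
Order: Mbeki, Pereira, Dimitriou, Marino, Obi, Tran, Amari, Beaumont, Takahashi, Adeyemi. So position 1.

1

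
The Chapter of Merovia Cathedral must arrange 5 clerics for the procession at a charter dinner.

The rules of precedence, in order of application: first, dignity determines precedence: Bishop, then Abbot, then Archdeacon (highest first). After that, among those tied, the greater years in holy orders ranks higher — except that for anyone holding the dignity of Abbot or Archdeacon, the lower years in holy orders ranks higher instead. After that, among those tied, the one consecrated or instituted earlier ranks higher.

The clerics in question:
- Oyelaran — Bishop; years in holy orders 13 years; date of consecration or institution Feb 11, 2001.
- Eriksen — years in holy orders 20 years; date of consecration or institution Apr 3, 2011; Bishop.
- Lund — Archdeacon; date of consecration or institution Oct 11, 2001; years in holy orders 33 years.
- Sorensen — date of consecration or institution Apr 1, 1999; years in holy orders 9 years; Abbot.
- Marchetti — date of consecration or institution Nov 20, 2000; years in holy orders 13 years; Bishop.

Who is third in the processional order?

Oyelaran

By dignity: Eriksen, Marchetti and Oyelaran (Bishop); then Sorensen (Abbot); then Lund (Archdeacon).
Among Eriksen, Marchetti and Oyelaran, by years in holy orders (higher first): Eriksen (20 years) before Marchetti and Oyelaran (13 years).
Among Marchetti and Oyelaran, by date of consecration or institution (earlier first): Marchetti (Nov 20, 2000) before Oyelaran (Feb 11, 2001).
Order: Eriksen, Marchetti, Oyelaran, Sorensen, Lund.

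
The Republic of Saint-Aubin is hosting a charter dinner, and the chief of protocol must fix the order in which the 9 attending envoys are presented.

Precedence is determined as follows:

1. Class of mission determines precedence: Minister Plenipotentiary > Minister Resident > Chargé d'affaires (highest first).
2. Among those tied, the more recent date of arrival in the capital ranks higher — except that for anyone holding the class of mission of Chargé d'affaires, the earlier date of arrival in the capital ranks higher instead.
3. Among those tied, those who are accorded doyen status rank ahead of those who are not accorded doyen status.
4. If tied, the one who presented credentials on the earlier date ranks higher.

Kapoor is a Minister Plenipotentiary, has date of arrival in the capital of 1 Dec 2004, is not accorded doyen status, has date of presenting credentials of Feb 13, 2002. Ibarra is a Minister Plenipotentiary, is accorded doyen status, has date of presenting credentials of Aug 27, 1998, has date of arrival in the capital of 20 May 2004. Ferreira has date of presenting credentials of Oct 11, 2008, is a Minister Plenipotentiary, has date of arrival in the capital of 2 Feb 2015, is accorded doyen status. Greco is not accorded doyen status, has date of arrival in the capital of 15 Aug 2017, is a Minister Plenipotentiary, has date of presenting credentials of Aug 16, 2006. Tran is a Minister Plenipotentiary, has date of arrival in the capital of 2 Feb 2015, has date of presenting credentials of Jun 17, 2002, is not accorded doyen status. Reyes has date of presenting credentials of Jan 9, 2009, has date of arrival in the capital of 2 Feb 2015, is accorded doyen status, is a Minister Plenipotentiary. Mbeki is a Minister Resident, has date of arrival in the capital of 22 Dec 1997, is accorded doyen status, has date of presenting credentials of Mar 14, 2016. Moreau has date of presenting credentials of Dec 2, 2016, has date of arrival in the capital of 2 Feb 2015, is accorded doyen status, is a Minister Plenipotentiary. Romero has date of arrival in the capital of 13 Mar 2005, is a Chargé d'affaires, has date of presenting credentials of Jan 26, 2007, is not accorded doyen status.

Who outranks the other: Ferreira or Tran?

Ferreira

By class of mission: Greco, Ferreira, Reyes, Moreau, Tran, Kapoor and Ibarra (Minister Plenipotentiary); then Mbeki (Minister Resident); then Romero (Chargé d'affaires).
Among Greco, Ferreira, Reyes, Moreau, Tran, Kapoor and Ibarra, by date of arrival in the capital (later first): Greco (15 Aug 2017) before Ferreira, Reyes, Moreau and Tran (2 Feb 2015) before Kapoor (1 Dec 2004) before Ibarra (20 May 2004).
Among Ferreira, Reyes, Moreau and Tran, accorded doyen status before not accorded doyen status: Ferreira, Reyes and Moreau (accorded doyen status) before Tran (not accorded doyen status).
Among Ferreira, Reyes and Moreau, by date of presenting credentials (earlier first): Ferreira (Oct 11, 2008) before Reyes (Jan 9, 2009) before Moreau (Dec 2, 2016).
So Ferreira takes precedence.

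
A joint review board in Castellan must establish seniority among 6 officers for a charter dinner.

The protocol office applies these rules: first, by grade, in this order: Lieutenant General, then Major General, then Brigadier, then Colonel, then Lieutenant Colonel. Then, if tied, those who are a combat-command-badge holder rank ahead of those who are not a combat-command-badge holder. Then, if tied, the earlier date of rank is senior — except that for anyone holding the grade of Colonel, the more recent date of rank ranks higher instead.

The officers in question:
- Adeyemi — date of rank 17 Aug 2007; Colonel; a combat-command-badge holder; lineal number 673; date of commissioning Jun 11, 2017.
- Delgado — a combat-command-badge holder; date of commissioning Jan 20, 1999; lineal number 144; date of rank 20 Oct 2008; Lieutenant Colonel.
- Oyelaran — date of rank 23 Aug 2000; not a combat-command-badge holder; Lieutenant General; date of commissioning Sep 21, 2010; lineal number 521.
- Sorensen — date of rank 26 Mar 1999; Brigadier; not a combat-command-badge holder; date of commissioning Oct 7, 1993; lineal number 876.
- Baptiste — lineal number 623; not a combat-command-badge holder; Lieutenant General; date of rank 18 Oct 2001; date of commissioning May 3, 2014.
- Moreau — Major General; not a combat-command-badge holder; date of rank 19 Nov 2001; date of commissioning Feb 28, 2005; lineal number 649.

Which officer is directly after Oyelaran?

By grade: Oyelaran and Baptiste (Lieutenant General); then Moreau (Major General); then Sorensen (Brigadier); then Adeyemi (Colonel); then Delgado (Lieutenant Colonel).
Oyelaran and Baptiste are each not a combat-command-badge holder, so the next rule applies.
Among Oyelaran and Baptiste, by date of rank (earlier first): Oyelaran (23 Aug 2000) before Baptiste (18 Oct 2001).
Order: Oyelaran, Baptiste, Moreau, Sorensen, Adeyemi, Delgado.

Baptiste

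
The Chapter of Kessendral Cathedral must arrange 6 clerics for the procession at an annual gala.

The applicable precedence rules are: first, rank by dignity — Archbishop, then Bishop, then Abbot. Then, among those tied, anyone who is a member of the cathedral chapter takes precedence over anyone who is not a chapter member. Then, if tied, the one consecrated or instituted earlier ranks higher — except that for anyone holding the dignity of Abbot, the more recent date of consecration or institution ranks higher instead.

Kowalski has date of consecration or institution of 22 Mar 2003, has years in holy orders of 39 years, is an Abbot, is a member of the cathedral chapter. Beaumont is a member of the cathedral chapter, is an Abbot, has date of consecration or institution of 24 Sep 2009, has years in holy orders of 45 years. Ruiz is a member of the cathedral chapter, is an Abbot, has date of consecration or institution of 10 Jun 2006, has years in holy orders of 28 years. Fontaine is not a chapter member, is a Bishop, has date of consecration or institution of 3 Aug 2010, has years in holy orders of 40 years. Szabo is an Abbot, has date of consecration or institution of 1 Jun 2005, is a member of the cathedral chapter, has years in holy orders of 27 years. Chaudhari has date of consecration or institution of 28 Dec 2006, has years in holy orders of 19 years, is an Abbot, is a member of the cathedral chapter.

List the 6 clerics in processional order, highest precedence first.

Fontaine, Beaumont, Chaudhari, Ruiz, Szabo, Kowalski

By dignity: Fontaine (Bishop); then Beaumont, Chaudhari, Ruiz, Szabo and Kowalski (Abbot).
Beaumont, Chaudhari, Ruiz, Szabo and Kowalski are each a member of the cathedral chapter, so the next rule applies.
Among Beaumont, Chaudhari, Ruiz, Szabo and Kowalski, by date of consecration or institution (later first) (reversed rule for this group): Beaumont (24 Sep 2009) before Chaudhari (28 Dec 2006) before Ruiz (10 Jun 2006) before Szabo (1 Jun 2005) before Kowalski (22 Mar 2003).
Full order: Fontaine, Beaumont, Chaudhari, Ruiz, Szabo, Kowalski.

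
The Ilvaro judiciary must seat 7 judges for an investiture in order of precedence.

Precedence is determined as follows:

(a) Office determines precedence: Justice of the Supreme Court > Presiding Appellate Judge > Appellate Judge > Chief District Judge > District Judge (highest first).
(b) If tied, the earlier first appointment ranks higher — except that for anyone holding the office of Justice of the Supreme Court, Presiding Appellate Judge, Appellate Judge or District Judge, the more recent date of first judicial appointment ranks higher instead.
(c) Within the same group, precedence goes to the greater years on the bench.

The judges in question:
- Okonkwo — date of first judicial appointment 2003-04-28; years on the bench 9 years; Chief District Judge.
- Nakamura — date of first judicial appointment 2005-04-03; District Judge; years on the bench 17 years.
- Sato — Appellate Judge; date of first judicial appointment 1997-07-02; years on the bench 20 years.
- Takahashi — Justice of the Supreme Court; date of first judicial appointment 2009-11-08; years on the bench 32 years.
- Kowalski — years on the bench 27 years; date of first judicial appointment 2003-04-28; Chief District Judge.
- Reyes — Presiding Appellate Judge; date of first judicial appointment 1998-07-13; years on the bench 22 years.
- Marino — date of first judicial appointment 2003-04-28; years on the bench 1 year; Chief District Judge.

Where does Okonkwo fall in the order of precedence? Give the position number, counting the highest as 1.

5

By office: Takahashi (Justice of the Supreme Court); then Reyes (Presiding Appellate Judge); then Sato (Appellate Judge); then Kowalski, Okonkwo and Marino (Chief District Judge); then Nakamura (District Judge).
Kowalski, Okonkwo and Marino all have date of first judicial appointment 2003-04-28, so the next rule applies.
Among Kowalski, Okonkwo and Marino, by years on the bench (higher first): Kowalski (27 years) before Okonkwo (9 years) before Marino (1 year).
Order: Takahashi, Reyes, Sato, Kowalski, Okonkwo, Marino, Nakamura. So position 5.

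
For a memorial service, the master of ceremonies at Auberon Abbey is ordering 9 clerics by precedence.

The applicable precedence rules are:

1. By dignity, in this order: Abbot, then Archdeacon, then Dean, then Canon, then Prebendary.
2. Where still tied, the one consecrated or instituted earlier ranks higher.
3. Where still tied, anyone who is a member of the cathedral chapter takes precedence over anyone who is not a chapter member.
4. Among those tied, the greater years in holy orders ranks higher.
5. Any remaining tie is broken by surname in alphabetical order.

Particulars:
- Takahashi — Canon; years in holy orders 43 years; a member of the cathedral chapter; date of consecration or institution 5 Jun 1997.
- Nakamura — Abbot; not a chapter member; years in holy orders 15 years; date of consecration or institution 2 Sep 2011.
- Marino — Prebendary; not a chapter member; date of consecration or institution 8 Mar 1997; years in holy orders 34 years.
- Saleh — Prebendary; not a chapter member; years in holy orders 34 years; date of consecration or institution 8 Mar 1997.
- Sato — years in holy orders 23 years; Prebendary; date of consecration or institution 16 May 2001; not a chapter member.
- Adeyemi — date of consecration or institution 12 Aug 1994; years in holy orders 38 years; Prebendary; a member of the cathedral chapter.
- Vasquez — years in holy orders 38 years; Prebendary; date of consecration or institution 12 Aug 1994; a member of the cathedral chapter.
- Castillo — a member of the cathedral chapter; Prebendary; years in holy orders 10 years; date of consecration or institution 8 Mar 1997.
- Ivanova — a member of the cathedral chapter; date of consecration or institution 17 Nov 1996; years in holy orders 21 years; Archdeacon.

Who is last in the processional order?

Sato

By dignity: Nakamura (Abbot); then Ivanova (Archdeacon); then Takahashi (Canon); then Adeyemi, Vasquez, Castillo, Marino, Saleh and Sato (Prebendary).
Among Adeyemi, Vasquez, Castillo, Marino, Saleh and Sato, by date of consecration or institution (earlier first): Adeyemi and Vasquez (12 Aug 1994) before Castillo, Marino and Saleh (8 Mar 1997) before Sato (16 May 2001).
Adeyemi and Vasquez are each a member of the cathedral chapter, so the next rule applies.
Adeyemi and Vasquez both have years in holy orders 38 years, so the next rule applies.
Among Adeyemi and Vasquez, alphabetically by surname: Adeyemi before Vasquez.
Among Castillo, Marino and Saleh, a member of the cathedral chapter before not a chapter member: Castillo (a member of the cathedral chapter) before Marino and Saleh (not a chapter member).
Marino and Saleh both have years in holy orders 34 years, so the next rule applies.
Among Marino and Saleh, alphabetically by surname: Marino before Saleh.
Order: Nakamura, Ivanova, Takahashi, Adeyemi, Vasquez, Castillo, Marino, Saleh, Sato.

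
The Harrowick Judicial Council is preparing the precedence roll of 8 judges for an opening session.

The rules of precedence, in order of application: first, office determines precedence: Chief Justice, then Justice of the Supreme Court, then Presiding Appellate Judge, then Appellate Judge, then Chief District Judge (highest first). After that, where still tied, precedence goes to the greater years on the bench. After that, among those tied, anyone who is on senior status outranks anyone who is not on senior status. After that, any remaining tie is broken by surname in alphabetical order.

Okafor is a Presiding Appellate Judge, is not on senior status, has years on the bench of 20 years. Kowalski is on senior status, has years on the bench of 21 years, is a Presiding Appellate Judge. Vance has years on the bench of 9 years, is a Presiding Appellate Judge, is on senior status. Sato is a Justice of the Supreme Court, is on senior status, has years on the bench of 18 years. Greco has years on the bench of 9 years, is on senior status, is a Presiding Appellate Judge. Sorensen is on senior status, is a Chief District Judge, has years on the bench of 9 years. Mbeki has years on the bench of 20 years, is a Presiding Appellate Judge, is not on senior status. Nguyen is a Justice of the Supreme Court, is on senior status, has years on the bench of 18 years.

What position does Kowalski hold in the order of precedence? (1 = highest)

3

By office: Nguyen and Sato (Justice of the Supreme Court); then Kowalski, Mbeki, Okafor, Greco and Vance (Presiding Appellate Judge); then Sorensen (Chief District Judge).
Nguyen and Sato both have years on the bench 18 years, so the next rule applies.
Nguyen and Sato are each on senior status, so the next rule applies.
Among Nguyen and Sato, alphabetically by surname: Nguyen before Sato.
Among Kowalski, Mbeki, Okafor, Greco and Vance, by years on the bench (higher first): Kowalski (21 years) before Mbeki and Okafor (20 years) before Greco and Vance (9 years).
Mbeki and Okafor are each not on senior status, so the next rule applies.
Among Mbeki and Okafor, alphabetically by surname: Mbeki before Okafor.
Greco and Vance are each on senior status, so the next rule applies.
Among Greco and Vance, alphabetically by surname: Greco before Vance.
Order: Nguyen, Sato, Kowalski, Mbeki, Okafor, Greco, Vance, Sorensen. So position 3.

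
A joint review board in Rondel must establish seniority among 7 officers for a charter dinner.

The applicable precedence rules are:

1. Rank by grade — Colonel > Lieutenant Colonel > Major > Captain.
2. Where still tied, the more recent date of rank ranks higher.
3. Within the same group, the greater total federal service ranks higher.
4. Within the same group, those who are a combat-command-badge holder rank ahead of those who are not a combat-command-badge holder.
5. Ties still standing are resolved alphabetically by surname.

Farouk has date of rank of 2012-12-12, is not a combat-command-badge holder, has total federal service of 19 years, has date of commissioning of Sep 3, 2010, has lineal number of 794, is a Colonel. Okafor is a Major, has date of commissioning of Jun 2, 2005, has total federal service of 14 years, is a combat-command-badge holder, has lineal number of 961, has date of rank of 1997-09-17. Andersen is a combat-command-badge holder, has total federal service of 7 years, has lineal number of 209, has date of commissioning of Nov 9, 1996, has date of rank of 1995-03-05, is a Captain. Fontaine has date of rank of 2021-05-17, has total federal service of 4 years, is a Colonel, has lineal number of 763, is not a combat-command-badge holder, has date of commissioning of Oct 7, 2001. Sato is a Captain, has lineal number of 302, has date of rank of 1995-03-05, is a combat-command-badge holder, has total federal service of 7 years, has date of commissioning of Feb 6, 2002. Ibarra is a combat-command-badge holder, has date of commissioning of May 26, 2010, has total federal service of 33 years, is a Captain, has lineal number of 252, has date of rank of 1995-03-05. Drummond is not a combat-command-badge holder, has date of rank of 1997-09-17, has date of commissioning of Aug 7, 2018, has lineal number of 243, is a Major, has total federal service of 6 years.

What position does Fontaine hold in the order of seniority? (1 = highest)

1

By grade: Fontaine and Farouk (Colonel); then Okafor and Drummond (Major); then Ibarra, Andersen and Sato (Captain).
Among Fontaine and Farouk, by date of rank (later first): Fontaine (2021-05-17) before Farouk (2012-12-12).
Okafor and Drummond both have date of rank 1997-09-17, so the next rule applies.
Among Okafor and Drummond, by total federal service (higher first): Okafor (14 years) before Drummond (6 years).
Ibarra, Andersen and Sato all have date of rank 1995-03-05, so the next rule applies.
Among Ibarra, Andersen and Sato, by total federal service (higher first): Ibarra (33 years) before Andersen and Sato (7 years).
Andersen and Sato are each a combat-command-badge holder, so the next rule applies.
Among Andersen and Sato, alphabetically by surname: Andersen before Sato.
Order: Fontaine, Farouk, Okafor, Drummond, Ibarra, Andersen, Sato. So position 1.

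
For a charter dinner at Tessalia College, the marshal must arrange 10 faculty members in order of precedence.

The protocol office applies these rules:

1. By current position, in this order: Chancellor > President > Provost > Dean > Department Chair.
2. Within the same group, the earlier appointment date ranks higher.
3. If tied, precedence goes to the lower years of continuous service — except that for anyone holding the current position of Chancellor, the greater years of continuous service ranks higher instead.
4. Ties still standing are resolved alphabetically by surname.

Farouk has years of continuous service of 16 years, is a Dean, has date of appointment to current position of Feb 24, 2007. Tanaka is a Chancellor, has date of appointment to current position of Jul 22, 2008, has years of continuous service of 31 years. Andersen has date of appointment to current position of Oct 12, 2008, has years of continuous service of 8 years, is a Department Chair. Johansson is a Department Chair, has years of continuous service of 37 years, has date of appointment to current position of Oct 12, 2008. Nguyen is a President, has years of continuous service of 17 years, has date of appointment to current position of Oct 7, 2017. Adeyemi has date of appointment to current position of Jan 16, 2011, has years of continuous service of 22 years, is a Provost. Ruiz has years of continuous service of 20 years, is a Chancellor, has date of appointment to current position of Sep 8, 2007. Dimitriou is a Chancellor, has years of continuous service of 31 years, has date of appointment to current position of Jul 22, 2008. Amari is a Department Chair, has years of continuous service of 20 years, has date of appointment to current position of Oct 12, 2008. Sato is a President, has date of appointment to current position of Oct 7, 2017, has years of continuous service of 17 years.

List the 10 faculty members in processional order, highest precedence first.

Ruiz, Dimitriou, Tanaka, Nguyen, Sato, Adeyemi, Farouk, Andersen, Amari, Johansson

By current position: Ruiz, Dimitriou and Tanaka (Chancellor); then Nguyen and Sato (President); then Adeyemi (Provost); then Farouk (Dean); then Andersen, Amari and Johansson (Department Chair).
Among Ruiz, Dimitriou and Tanaka, by date of appointment to current position (earlier first): Ruiz (Sep 8, 2007) before Dimitriou and Tanaka (Jul 22, 2008).
Dimitriou and Tanaka both have years of continuous service 31 years, so the next rule applies.
Among Dimitriou and Tanaka, alphabetically by surname: Dimitriou before Tanaka.
Nguyen and Sato both have date of appointment to current position Oct 7, 2017, so the next rule applies.
Nguyen and Sato both have years of continuous service 17 years, so the next rule applies.
Among Nguyen and Sato, alphabetically by surname: Nguyen before Sato.
Andersen, Amari and Johansson all have date of appointment to current position Oct 12, 2008, so the next rule applies.
Among Andersen, Amari and Johansson, by years of continuous service (lower first): Andersen (8 years) before Amari (20 years) before Johansson (37 years).
Full order: Ruiz, Dimitriou, Tanaka, Nguyen, Sato, Adeyemi, Farouk, Andersen, Amari, Johansson.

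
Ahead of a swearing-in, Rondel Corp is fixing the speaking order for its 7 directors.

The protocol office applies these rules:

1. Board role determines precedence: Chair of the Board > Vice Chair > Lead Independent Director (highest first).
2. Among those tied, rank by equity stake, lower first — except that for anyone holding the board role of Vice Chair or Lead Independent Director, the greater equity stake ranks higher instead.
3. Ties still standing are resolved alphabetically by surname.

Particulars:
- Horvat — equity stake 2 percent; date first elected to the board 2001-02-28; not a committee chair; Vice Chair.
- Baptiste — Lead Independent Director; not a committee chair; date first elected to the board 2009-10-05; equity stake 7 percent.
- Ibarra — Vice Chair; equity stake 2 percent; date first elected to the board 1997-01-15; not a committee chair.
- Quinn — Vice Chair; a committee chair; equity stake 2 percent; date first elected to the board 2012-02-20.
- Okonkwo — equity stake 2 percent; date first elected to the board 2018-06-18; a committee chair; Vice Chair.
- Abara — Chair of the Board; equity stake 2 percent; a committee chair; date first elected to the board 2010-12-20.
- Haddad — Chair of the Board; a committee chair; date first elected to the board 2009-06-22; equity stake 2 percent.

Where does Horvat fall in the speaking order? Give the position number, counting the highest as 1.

3

By board role: Abara and Haddad (Chair of the Board); then Horvat, Ibarra, Okonkwo and Quinn (Vice Chair); then Baptiste (Lead Independent Director).
Abara and Haddad both have equity stake 2 percent, so the next rule applies.
Among Abara and Haddad, alphabetically by surname: Abara before Haddad.
Horvat, Ibarra, Okonkwo and Quinn all have equity stake 2 percent, so the next rule applies.
Among Horvat, Ibarra, Okonkwo and Quinn, alphabetically by surname: Horvat before Ibarra before Okonkwo before Quinn.
Order: Abara, Haddad, Horvat, Ibarra, Okonkwo, Quinn, Baptiste. So position 3.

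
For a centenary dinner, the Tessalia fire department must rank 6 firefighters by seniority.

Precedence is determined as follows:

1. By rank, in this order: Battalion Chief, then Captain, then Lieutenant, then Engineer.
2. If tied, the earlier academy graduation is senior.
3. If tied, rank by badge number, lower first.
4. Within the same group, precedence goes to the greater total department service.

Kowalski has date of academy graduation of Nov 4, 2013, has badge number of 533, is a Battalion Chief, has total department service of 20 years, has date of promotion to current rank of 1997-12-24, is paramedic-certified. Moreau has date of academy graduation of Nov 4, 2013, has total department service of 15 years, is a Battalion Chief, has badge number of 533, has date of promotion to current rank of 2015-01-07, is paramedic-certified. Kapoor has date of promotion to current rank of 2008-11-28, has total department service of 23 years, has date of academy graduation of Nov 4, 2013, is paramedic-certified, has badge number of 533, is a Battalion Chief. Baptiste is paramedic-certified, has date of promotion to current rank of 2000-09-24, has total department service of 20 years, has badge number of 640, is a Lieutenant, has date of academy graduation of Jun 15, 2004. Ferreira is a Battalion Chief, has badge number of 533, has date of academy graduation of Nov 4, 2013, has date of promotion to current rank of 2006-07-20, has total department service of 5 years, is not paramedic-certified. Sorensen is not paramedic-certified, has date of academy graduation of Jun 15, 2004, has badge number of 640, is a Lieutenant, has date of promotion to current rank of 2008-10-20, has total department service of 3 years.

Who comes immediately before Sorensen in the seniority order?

By rank: Kapoor, Kowalski, Moreau and Ferreira (Battalion Chief); then Baptiste and Sorensen (Lieutenant).
Kapoor, Kowalski, Moreau and Ferreira all have date of academy graduation Nov 4, 2013, so the next rule applies.
Kapoor, Kowalski, Moreau and Ferreira all have badge number 533, so the next rule applies.
Among Kapoor, Kowalski, Moreau and Ferreira, by total department service (higher first): Kapoor (23 years) before Kowalski (20 years) before Moreau (15 years) before Ferreira (5 years).
Baptiste and Sorensen both have date of academy graduation Jun 15, 2004, so the next rule applies.
Baptiste and Sorensen both have badge number 640, so the next rule applies.
Among Baptiste and Sorensen, by total department service (higher first): Baptiste (20 years) before Sorensen (3 years).
Order: Kapoor, Kowalski, Moreau, Ferreira, Baptiste, Sorensen.

Baptiste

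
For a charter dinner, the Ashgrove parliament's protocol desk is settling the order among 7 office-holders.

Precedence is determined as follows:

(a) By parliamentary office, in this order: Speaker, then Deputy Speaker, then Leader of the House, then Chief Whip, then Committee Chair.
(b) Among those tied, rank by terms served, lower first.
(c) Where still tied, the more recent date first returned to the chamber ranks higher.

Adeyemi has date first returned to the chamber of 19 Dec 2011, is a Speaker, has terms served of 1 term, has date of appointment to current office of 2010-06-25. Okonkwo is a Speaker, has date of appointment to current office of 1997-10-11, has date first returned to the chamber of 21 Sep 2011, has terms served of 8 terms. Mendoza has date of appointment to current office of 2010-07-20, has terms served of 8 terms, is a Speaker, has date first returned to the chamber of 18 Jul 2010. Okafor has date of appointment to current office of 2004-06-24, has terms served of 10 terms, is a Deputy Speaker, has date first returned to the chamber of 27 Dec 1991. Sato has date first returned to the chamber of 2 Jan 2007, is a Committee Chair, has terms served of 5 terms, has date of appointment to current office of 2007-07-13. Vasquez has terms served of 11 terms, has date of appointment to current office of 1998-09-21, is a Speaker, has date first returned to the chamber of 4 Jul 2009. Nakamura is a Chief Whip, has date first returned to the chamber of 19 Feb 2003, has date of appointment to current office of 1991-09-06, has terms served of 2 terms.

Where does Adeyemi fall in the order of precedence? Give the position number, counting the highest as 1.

By parliamentary office: Adeyemi, Okonkwo, Mendoza and Vasquez (Speaker); then Okafor (Deputy Speaker); then Nakamura (Chief Whip); then Sato (Committee Chair).
Among Adeyemi, Okonkwo, Mendoza and Vasquez, by terms served (lower first): Adeyemi (1 term) before Okonkwo and Mendoza (8 terms) before Vasquez (11 terms).
Among Okonkwo and Mendoza, by date first returned to the chamber (later first): Okonkwo (21 Sep 2011) before Mendoza (18 Jul 2010).
Order: Adeyemi, Okonkwo, Mendoza, Vasquez, Okafor, Nakamura, Sato. So position 1.

1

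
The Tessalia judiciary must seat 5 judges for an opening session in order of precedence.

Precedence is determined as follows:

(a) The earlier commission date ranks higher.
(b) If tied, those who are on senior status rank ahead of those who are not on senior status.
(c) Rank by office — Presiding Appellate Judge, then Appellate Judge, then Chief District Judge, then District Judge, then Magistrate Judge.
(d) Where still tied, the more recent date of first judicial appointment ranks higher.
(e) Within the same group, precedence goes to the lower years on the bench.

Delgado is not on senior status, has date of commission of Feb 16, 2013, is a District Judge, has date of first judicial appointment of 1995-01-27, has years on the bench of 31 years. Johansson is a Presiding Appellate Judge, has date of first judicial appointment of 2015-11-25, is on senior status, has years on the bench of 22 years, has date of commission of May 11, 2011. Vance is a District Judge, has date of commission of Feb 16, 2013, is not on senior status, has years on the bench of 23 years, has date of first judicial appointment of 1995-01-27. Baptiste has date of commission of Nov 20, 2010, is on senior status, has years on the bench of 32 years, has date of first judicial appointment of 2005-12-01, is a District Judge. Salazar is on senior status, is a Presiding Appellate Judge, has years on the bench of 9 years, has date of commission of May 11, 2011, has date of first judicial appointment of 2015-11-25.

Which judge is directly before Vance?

By date of commission (earlier first): Baptiste (Nov 20, 2010); then Salazar and Johansson (both May 11, 2011); then Vance and Delgado (both Feb 16, 2013).
Salazar and Johansson are each on senior status, so the next rule applies.
Salazar and Johansson are each Presiding Appellate Judge, so the next rule applies.
Salazar and Johansson both have date of first judicial appointment 2015-11-25, so the next rule applies.
Among Salazar and Johansson, by years on the bench (lower first): Salazar (9 years) before Johansson (22 years).
Vance and Delgado are each not on senior status, so the next rule applies.
Vance and Delgado are each District Judge, so the next rule applies.
Vance and Delgado both have date of first judicial appointment 1995-01-27, so the next rule applies.
Among Vance and Delgado, by years on the bench (lower first): Vance (23 years) before Delgado (31 years).
Order: Baptiste, Salazar, Johansson, Vance, Delgado.

Johansson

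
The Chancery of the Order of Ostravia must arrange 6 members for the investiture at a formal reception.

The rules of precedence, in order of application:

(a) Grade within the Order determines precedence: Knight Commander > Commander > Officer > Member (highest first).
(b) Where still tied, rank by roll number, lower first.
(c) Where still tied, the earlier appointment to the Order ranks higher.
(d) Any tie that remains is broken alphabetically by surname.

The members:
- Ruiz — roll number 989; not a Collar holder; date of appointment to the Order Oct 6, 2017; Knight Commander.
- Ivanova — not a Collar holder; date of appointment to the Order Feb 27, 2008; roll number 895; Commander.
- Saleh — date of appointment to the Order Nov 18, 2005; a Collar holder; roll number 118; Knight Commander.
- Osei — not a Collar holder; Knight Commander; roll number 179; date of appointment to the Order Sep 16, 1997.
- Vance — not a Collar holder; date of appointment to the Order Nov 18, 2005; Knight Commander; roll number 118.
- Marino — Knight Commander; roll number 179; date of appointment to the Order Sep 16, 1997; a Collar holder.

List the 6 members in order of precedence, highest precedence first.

By grade within the Order: Saleh, Vance, Marino, Osei and Ruiz (Knight Commander); then Ivanova (Commander).
Among Saleh, Vance, Marino, Osei and Ruiz, by roll number (lower first): Saleh and Vance (118) before Marino and Osei (179) before Ruiz (989).
Saleh and Vance both have date of appointment to the Order Nov 18, 2005, so the next rule applies.
Among Saleh and Vance, alphabetically by surname: Saleh before Vance.
Marino and Osei both have date of appointment to the Order Sep 16, 1997, so the next rule applies.
Among Marino and Osei, alphabetically by surname: Marino before Osei.
Full order: Saleh, Vance, Marino, Osei, Ruiz, Ivanova.

Saleh, Vance, Marino, Osei, Ruiz, Ivanova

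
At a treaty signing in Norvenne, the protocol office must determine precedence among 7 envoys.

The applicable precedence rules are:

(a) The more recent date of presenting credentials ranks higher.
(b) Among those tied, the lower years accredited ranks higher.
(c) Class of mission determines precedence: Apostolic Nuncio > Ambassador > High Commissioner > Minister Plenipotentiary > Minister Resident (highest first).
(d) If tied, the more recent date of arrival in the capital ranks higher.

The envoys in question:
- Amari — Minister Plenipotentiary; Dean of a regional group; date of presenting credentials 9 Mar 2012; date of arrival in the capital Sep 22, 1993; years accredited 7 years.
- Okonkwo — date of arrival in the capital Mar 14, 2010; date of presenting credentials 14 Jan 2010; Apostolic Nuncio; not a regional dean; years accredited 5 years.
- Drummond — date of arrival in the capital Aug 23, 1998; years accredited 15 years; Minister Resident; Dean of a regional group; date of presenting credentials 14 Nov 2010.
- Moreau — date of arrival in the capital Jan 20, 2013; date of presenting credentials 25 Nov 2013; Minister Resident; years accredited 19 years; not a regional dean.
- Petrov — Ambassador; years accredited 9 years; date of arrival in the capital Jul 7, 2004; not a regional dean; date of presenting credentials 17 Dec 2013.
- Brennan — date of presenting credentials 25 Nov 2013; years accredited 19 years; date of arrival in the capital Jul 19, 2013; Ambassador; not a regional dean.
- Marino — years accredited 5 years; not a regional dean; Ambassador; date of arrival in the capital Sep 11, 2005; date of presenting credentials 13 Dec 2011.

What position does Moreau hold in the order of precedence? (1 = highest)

3

By date of presenting credentials (later first): Petrov (17 Dec 2013); then Brennan and Moreau (both 25 Nov 2013); then Amari (9 Mar 2012); then Marino (13 Dec 2011); then Drummond (14 Nov 2010); then Okonkwo (14 Jan 2010).
Brennan and Moreau both have years accredited 19 years, so the next rule applies.
Among Brennan and Moreau, by class of mission: Brennan (Ambassador) before Moreau (Minister Resident).
Order: Petrov, Brennan, Moreau, Amari, Marino, Drummond, Okonkwo. So position 3.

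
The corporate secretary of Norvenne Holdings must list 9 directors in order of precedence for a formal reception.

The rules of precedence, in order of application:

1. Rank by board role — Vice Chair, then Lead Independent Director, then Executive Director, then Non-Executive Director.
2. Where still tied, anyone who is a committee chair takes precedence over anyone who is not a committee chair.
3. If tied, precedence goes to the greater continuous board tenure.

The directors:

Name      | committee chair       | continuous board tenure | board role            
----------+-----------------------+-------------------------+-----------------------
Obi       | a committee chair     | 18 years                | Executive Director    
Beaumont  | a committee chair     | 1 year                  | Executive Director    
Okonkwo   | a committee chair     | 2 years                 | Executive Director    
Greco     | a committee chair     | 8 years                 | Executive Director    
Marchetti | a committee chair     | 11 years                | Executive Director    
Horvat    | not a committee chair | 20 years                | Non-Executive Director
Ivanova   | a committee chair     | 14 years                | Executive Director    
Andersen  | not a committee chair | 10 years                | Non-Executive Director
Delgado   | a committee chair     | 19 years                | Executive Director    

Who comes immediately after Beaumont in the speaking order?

Horvat

By board role: Delgado, Obi, Ivanova, Marchetti, Greco, Okonkwo and Beaumont (Executive Director); then Horvat and Andersen (Non-Executive Director).
Delgado, Obi, Ivanova, Marchetti, Greco, Okonkwo and Beaumont are each a committee chair, so the next rule applies.
Among Delgado, Obi, Ivanova, Marchetti, Greco, Okonkwo and Beaumont, by continuous board tenure (higher first): Delgado (19 years) before Obi (18 years) before Ivanova (14 years) before Marchetti (11 years) before Greco (8 years) before Okonkwo (2 years) before Beaumont (1 year).
Horvat and Andersen are each not a committee chair, so the next rule applies.
Among Horvat and Andersen, by continuous board tenure (higher first): Horvat (20 years) before Andersen (10 years).
Order: Delgado, Obi, Ivanova, Marchetti, Greco, Okonkwo, Beaumont, Horvat, Andersen.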